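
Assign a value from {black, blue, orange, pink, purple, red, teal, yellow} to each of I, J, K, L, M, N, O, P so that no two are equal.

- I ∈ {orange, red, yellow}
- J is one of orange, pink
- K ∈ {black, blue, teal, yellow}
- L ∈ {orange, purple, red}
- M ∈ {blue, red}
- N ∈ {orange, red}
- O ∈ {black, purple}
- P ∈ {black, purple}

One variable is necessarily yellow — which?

I

The 8 variables draw from only 8 values {black, blue, orange, pink, purple, red, teal, yellow}, so each is used; only J can be pink, hence J = pink.
The 7 still-open variables together cover exactly {black, blue, orange, purple, red, teal, yellow} — 7 values for 7 variables — and teal appears only in K's list, so K = teal.
Among the 6 still-open variables, blue fits only M (and all 6 values in {black, blue, orange, purple, red, yellow} must be used), so M = blue.
Among the 5 still-open variables, yellow fits only I (and all 5 values in {black, orange, purple, red, yellow} must be used), so I = yellow.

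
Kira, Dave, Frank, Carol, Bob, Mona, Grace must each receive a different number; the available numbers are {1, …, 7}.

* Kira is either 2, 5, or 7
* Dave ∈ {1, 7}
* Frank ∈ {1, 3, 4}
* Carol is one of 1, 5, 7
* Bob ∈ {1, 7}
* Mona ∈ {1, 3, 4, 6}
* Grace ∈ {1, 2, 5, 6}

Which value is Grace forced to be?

The 2 variables Dave and Bob are confined to {1, 7}, which locks those values in; drop them from Kira, Frank, Carol, Mona, Grace.
That leaves Carol = 5. Strike 5 from Kira, Grace.
That leaves Kira = 2. Remove 2 from Grace.
So Grace = 6.

6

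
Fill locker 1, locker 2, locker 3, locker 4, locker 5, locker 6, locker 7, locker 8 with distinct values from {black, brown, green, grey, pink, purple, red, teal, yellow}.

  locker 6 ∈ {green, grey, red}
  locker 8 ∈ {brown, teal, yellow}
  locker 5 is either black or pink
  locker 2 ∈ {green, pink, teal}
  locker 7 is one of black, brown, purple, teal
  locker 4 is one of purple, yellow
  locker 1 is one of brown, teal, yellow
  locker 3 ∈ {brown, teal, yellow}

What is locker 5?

pink

locker 1, locker 3, locker 8 share exactly the 3 values {brown, teal, yellow}; by pigeonhole those values go to them, so strike brown, teal, yellow from locker 2, locker 4, locker 7.
locker 4 must be purple (only option left). Remove purple from locker 7.
That leaves locker 7 = black. Eliminate black elsewhere: locker 5.
So locker 5 = pink.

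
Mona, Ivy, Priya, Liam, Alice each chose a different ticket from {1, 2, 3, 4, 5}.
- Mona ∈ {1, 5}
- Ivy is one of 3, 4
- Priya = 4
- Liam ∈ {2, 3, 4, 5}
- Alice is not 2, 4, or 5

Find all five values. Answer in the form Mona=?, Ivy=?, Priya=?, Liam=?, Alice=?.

Priya must be 4 (only option left). Strike 4 from Ivy, Liam.
That leaves Ivy = 3. Strike 3 from Liam, Alice.
Alice's domain is down to {1}, so Alice = 1. Remove 1 from Mona.
Mona must be 5 (only option left). Remove 5 from Liam.
That leaves Liam = 2.

Mona=5, Ivy=3, Priya=4, Liam=2, Alice=1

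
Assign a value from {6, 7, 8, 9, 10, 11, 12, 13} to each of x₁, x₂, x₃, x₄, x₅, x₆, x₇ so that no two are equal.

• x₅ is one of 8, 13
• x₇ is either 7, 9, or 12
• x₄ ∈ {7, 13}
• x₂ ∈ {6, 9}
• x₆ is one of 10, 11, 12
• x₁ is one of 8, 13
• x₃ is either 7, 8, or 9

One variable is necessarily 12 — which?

x₁ and x₅ share exactly the 2 values {8, 13}; by pigeonhole those values go to them, so strike 8, 13 from x₃, x₄.
x₄ must be 7 (only option left). Strike 7 from x₃, x₇.
That leaves x₃ = 9. Eliminate 9 elsewhere: x₂, x₇.
So 12 goes to x₇.

x₇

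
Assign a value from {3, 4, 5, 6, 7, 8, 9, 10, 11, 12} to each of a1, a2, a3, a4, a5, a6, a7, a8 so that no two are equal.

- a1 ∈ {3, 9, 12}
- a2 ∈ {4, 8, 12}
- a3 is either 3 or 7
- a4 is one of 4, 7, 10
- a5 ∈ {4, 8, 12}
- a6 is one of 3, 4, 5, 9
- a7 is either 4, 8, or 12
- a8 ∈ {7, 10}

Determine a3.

3

The 8 variables draw from only 8 values {3, 4, 5, 7, 8, 9, 10, 12}, so each is used; only a6 can be 5, hence a6 = 5.
The 7 still-open variables draw from only 7 values {3, 4, 7, 8, 9, 10, 12}, so each is used; only a1 can be 9, hence a1 = 9.
Among the 6 still-open variables, 3 fits only a3 (and all 6 values in {3, 4, 7, 8, 10, 12} must be used), so a3 = 3.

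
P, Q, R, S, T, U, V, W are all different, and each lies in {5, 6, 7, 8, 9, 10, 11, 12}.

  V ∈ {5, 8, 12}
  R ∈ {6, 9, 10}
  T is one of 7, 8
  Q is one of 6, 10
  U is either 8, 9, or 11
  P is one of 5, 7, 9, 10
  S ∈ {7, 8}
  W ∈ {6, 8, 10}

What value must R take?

9

The 8 variables draw from only 8 values {5, 6, 7, 8, 9, 10, 11, 12}, so each is used; only U can be 11, hence U = 11.
Among the 7 still-open variables, 12 fits only V (and all 7 values in {5, 6, 7, 8, 9, 10, 12} must be used), so V = 12.
The 6 still-open variables together cover exactly {5, 6, 7, 8, 9, 10} — 6 values for 6 variables — and 5 appears only in P's list, so P = 5.
Among the 5 still-open variables, 9 fits only R (and all 5 values in {6, 7, 8, 9, 10} must be used), so R = 9.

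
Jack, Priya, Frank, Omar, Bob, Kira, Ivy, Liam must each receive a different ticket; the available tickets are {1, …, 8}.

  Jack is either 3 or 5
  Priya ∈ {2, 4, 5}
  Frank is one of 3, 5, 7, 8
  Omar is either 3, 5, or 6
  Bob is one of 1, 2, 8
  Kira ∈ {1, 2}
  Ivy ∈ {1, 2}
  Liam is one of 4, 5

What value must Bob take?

8

Among the 8 variables, 6 fits only Omar (and all 8 values in {1, 2, 3, 4, 5, 6, 7, 8} must be used), so Omar = 6.
The 7 still-open variables draw from only 7 values {1, 2, 3, 4, 5, 7, 8}, so each is used; only Frank can be 7, hence Frank = 7.
The 6 still-open variables draw from only 6 values {1, 2, 3, 4, 5, 8}, so each is used; only Jack can be 3, hence Jack = 3.
The 5 still-open variables draw from only 5 values {1, 2, 4, 5, 8}, so each is used; only Bob can be 8, hence Bob = 8.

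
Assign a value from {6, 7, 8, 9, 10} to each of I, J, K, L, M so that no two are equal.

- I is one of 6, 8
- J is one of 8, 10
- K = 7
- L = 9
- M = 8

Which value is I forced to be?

6

K must be 7 (only option left).
L's domain is down to {9}, so L = 9.
M has just one choice, so M = 8. Strike 8 from I, J.
So I = 6.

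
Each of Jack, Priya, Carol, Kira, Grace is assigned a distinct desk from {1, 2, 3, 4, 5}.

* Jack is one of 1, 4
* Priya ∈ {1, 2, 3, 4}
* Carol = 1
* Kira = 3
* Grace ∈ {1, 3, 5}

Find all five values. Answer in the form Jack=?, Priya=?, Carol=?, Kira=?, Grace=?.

Carol's domain is down to {1}, so Carol = 1. Eliminate 1 elsewhere: Jack, Priya, Grace.
Kira's domain is down to {3}, so Kira = 3. So Priya, Grace can't be 3.
Grace must be 5 (only option left).
Jack must be 4 (only option left). Strike 4 from Priya.
Priya's domain is down to {2}, so Priya = 2.

Jack=4, Priya=2, Carol=1, Kira=3, Grace=5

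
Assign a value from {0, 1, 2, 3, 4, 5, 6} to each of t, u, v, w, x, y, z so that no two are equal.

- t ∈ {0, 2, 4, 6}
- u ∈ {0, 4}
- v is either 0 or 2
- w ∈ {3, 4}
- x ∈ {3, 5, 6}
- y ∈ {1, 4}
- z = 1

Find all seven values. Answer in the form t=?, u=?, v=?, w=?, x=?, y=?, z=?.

t=6, u=0, v=2, w=3, x=5, y=4, z=1

z's domain is down to {1}, so z = 1. Eliminate 1 elsewhere: y.
That leaves y = 4. So t, u, w can't be 4.
u must be 0 (only option left). So t, v can't be 0.
v's domain is down to {2}, so v = 2. Eliminate 2 elsewhere: t.
w's domain is down to {3}, so w = 3. So x can't be 3.
t's domain is down to {6}, so t = 6. Eliminate 6 elsewhere: x.
x has just one choice, so x = 5.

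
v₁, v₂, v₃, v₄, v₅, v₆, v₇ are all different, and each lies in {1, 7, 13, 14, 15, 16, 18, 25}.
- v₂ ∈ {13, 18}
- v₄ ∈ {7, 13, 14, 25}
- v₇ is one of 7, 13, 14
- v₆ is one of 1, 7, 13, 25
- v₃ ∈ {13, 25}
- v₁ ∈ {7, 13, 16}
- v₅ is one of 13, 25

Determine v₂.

Among the 7 variables, 1 fits only v₆ (and all 7 values in {1, 7, 13, 14, 16, 18, 25} must be used), so v₆ = 1.
The 6 still-open variables draw from only 6 values {7, 13, 14, 16, 18, 25}, so each is used; only v₁ can be 16, hence v₁ = 16.
The 5 still-open variables together cover exactly {7, 13, 14, 18, 25} — 5 values for 5 variables — and 18 appears only in v₂'s list, so v₂ = 18.

18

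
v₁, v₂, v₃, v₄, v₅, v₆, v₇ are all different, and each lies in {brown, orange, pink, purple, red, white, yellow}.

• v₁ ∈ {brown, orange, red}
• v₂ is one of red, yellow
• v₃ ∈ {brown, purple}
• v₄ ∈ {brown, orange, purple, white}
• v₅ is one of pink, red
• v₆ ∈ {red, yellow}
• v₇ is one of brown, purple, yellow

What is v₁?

The 7 variables draw from only 7 values {brown, orange, pink, purple, red, white, yellow}, so each is used; only v₅ can be pink, hence v₅ = pink.
Among the 6 still-open variables, white fits only v₄ (and all 6 values in {brown, orange, purple, red, white, yellow} must be used), so v₄ = white.
Among the 5 still-open variables, orange fits only v₁ (and all 5 values in {brown, orange, purple, red, yellow} must be used), so v₁ = orange.

orange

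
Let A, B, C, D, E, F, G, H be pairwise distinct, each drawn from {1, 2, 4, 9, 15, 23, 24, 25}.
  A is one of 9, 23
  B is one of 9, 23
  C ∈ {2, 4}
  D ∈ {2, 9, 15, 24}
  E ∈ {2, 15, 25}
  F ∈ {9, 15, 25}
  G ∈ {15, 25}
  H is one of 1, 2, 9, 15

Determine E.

2

The 8 variables together cover exactly {1, 2, 4, 9, 15, 23, 24, 25} — 8 values for 8 variables — and 1 appears only in H's list, so H = 1.
The 7 still-open variables together cover exactly {2, 4, 9, 15, 23, 24, 25} — 7 values for 7 variables — and 4 appears only in C's list, so C = 4.
Among the 6 still-open variables, 24 fits only D (and all 6 values in {2, 9, 15, 23, 24, 25} must be used), so D = 24.
The 5 still-open variables draw from only 5 values {2, 9, 15, 23, 25}, so each is used; only E can be 2, hence E = 2.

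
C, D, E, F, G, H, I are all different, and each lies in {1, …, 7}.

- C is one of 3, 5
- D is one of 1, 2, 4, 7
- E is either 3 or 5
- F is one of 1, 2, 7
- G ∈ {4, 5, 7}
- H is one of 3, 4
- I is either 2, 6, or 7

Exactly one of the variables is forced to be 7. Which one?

Among the 7 variables, 6 fits only I (and all 7 values in {1, 2, 3, 4, 5, 6, 7} must be used), so I = 6.
The 2 variables C and E are confined to {3, 5}, which locks those values in; drop them from G, H.
H has just one choice, so H = 4. Remove 4 from D, G.
So 7 goes to G.

G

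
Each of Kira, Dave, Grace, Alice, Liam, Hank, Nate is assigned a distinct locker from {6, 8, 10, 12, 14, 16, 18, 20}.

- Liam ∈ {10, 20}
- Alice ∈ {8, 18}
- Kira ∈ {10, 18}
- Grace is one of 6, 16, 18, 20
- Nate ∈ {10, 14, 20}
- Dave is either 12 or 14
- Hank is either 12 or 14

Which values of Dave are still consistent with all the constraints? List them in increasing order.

12, 14

Dave and Hank share exactly the 2 values {12, 14}; by pigeonhole those values go to them, so strike 12, 14 from Nate.
The 2 variables Liam and Nate are confined to {10, 20}, which locks those values in; drop them from Kira, Grace.
Kira's domain is down to {18}, so Kira = 18. Remove 18 from Grace, Alice.
That leaves Alice = 8.
No further eliminations apply; Dave can still be any of 12, 14.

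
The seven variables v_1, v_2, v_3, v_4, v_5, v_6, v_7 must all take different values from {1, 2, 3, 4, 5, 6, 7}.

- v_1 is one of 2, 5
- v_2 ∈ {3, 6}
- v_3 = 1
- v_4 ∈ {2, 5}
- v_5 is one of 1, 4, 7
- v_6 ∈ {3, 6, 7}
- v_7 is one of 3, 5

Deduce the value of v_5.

v_3's domain is down to {1}, so v_3 = 1. Eliminate 1 elsewhere: v_5.
The 6 still-open variables together cover exactly {2, 3, 4, 5, 6, 7} — 6 values for 6 variables — and 4 appears only in v_5's list, so v_5 = 4.

4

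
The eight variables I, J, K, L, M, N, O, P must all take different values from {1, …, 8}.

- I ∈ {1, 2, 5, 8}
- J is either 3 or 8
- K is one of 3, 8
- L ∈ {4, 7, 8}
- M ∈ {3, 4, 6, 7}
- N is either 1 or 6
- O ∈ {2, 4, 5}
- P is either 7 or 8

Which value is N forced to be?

1

The 2 variables J and K are confined to {3, 8}, which locks those values in; drop them from I, L, M, P.
P must be 7 (only option left). So L, M can't be 7.
L's domain is down to {4}, so L = 4. So M, O can't be 4.
M has just one choice, so M = 6. Remove 6 from N.
So N = 1.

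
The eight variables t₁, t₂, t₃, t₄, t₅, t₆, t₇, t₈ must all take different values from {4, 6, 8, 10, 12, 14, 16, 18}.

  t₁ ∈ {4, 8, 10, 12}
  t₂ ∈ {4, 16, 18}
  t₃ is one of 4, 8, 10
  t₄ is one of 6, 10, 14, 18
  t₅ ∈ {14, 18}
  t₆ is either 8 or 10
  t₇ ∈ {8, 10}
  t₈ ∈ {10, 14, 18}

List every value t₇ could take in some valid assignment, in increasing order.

8, 10

The 8 variables together cover exactly {4, 6, 8, 10, 12, 14, 16, 18} — 8 values for 8 variables — and 6 appears only in t₄'s list, so t₄ = 6.
The 7 still-open variables draw from only 7 values {4, 8, 10, 12, 14, 16, 18}, so each is used; only t₁ can be 12, hence t₁ = 12.
Among the 6 still-open variables, 16 fits only t₂ (and all 6 values in {4, 8, 10, 14, 16, 18} must be used), so t₂ = 16.
The 5 still-open variables draw from only 5 values {4, 8, 10, 14, 18}, so each is used; only t₃ can be 4, hence t₃ = 4.
The 2 variables t₆ and t₇ are confined to {8, 10}, which locks those values in; drop them from t₈.
No further eliminations apply; t₇ can still be any of 8, 10.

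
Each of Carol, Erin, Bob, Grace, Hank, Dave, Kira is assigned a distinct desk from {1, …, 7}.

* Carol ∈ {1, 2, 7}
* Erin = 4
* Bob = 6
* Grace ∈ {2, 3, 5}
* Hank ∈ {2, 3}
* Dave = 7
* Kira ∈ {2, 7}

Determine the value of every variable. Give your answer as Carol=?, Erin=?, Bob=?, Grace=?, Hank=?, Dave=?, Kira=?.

Erin has just one choice, so Erin = 4.
Bob must be 6 (only option left).
Dave has just one choice, so Dave = 7. Strike 7 from Carol, Kira.
That leaves Kira = 2. Remove 2 from Carol, Grace, Hank.
That leaves Carol = 1.
That leaves Hank = 3. Remove 3 from Grace.
Grace must be 5 (only option left).

Carol=1, Erin=4, Bob=6, Grace=5, Hank=3, Dave=7, Kira=2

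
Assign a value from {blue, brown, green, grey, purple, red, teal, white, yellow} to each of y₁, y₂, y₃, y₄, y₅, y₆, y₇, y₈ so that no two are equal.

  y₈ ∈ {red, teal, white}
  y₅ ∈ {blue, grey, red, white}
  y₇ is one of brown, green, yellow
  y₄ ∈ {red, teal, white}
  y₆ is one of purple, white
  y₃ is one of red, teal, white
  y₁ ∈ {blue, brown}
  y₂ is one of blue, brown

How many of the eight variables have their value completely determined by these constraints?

y₁ and y₂ between them cover only {blue, brown} — a naked pair. Remove those values from y₅, y₇.
y₃, y₄, y₈ share exactly the 3 values {red, teal, white}; by pigeonhole those values go to them, so strike red, teal, white from y₅, y₆.
That leaves y₅ = grey.
y₆ must be purple (only option left).
Determined: y₅=grey, y₆=purple. The other variables each still have more than one consistent value. That makes 2.

2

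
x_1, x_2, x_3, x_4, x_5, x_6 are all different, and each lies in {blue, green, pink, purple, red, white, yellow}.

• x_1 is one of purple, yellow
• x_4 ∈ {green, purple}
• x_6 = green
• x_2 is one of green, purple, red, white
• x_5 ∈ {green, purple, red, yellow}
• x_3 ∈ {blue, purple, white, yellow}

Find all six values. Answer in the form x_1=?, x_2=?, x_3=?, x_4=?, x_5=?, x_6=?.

x_6 has just one choice, so x_6 = green. Strike green from x_2, x_4, x_5.
That leaves x_4 = purple. Eliminate purple elsewhere: x_1, x_2, x_3, x_5.
x_1 has just one choice, so x_1 = yellow. Eliminate yellow elsewhere: x_3, x_5.
x_5 has just one choice, so x_5 = red. Eliminate red elsewhere: x_2.
x_2 must be white (only option left). Strike white from x_3.
x_3's domain is down to {blue}, so x_3 = blue.

x_1=yellow, x_2=white, x_3=blue, x_4=purple, x_5=red, x_6=green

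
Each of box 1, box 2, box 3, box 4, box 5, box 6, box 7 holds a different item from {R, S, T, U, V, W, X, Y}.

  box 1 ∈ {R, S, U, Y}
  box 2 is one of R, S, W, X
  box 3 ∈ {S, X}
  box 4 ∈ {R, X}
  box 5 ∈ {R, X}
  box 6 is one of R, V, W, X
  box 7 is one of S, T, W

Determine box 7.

box 4 and box 5 between them cover only {R, X} — a naked pair. Remove those values from box 1, box 2, box 3, box 6.
box 3 has just one choice, so box 3 = S. Eliminate S elsewhere: box 1, box 2, box 7.
box 2 has just one choice, so box 2 = W. Eliminate W elsewhere: box 6, box 7.
So box 7 = T.

T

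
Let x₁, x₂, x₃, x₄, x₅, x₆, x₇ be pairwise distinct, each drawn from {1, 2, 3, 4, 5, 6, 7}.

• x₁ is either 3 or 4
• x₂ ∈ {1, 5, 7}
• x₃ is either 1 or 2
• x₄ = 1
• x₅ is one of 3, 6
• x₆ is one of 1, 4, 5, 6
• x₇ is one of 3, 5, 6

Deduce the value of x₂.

7

x₄'s domain is down to {1}, so x₄ = 1. Eliminate 1 elsewhere: x₂, x₃, x₆.
x₃ must be 2 (only option left).
Among the 5 still-open variables, 7 fits only x₂ (and all 5 values in {3, 4, 5, 6, 7} must be used), so x₂ = 7.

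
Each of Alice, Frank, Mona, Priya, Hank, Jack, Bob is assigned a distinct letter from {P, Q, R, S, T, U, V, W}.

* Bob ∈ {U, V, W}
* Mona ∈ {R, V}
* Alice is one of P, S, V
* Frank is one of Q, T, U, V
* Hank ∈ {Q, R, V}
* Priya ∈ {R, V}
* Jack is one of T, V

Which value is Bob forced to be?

W

Mona and Priya share exactly the 2 values {R, V}; by pigeonhole those values go to them, so strike R, V from Alice, Frank, Hank, Jack, Bob.
Hank must be Q (only option left). Eliminate Q elsewhere: Frank.
That leaves Jack = T. Strike T from Frank.
Frank's domain is down to {U}, so Frank = U. So Bob can't be U.
So Bob = W.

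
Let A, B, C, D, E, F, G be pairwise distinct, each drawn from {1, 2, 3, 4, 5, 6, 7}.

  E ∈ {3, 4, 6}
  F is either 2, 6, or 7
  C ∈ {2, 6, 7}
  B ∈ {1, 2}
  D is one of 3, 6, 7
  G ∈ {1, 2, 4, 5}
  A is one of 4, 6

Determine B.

1

Among the 7 variables, 5 fits only G (and all 7 values in {1, 2, 3, 4, 5, 6, 7} must be used), so G = 5.
Among the 6 still-open variables, 1 fits only B (and all 6 values in {1, 2, 3, 4, 6, 7} must be used), so B = 1.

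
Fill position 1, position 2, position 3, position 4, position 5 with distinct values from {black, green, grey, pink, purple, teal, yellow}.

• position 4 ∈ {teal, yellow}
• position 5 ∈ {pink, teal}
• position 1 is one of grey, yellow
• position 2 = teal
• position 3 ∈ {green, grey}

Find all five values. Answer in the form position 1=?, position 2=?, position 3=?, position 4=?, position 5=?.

position 1=grey, position 2=teal, position 3=green, position 4=yellow, position 5=pink

position 2's domain is down to {teal}, so position 2 = teal. So position 4, position 5 can't be teal.
position 4's domain is down to {yellow}, so position 4 = yellow. Eliminate yellow elsewhere: position 1.
That leaves position 5 = pink.
That leaves position 1 = grey. Strike grey from position 3.
position 3's domain is down to {green}, so position 3 = green.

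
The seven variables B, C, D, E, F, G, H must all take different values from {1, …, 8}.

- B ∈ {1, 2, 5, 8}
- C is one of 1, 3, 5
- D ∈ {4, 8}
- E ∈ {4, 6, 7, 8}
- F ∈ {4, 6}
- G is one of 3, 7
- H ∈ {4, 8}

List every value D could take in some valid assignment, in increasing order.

4, 8

The 2 variables D and H are confined to {4, 8}, which locks those values in; drop them from B, E, F.
F must be 6 (only option left). Eliminate 6 elsewhere: E.
E must be 7 (only option left). Strike 7 from G.
G has just one choice, so G = 3. So C can't be 3.
No further eliminations apply; D can still be any of 4, 8.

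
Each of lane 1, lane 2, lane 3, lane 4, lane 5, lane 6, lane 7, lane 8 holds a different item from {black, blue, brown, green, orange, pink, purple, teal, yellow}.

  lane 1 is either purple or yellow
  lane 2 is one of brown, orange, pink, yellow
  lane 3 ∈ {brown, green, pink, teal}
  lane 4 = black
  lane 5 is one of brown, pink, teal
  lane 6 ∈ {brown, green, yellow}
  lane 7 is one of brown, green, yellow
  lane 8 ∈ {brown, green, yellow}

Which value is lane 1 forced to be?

purple

lane 4 must be black (only option left).
The 7 still-open variables together cover exactly {brown, green, orange, pink, purple, teal, yellow} — 7 values for 7 variables — and orange appears only in lane 2's list, so lane 2 = orange.
Among the 6 still-open variables, purple fits only lane 1 (and all 6 values in {brown, green, pink, purple, teal, yellow} must be used), so lane 1 = purple.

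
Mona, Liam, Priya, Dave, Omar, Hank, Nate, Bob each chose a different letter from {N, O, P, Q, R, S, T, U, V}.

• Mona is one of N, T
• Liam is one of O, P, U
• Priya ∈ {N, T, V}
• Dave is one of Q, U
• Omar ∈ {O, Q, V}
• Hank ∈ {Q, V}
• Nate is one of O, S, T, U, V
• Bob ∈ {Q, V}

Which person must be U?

Among the 8 variables, P fits only Liam (and all 8 values in {N, O, P, Q, S, T, U, V} must be used), so Liam = P.
The 7 still-open variables draw from only 7 values {N, O, Q, S, T, U, V}, so each is used; only Nate can be S, hence Nate = S.
The 6 still-open variables draw from only 6 values {N, O, Q, T, U, V}, so each is used; only Omar can be O, hence Omar = O.
The 5 still-open variables draw from only 5 values {N, Q, T, U, V}, so each is used; only Dave can be U, hence Dave = U.

Dave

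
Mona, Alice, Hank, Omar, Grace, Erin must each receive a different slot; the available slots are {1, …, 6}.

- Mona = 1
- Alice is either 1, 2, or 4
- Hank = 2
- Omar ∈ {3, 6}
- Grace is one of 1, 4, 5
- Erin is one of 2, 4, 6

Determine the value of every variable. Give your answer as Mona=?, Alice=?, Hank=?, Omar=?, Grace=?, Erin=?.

Mona's domain is down to {1}, so Mona = 1. So Alice, Grace can't be 1.
That leaves Hank = 2. So Alice, Erin can't be 2.
Alice's domain is down to {4}, so Alice = 4. Strike 4 from Grace, Erin.
Grace must be 5 (only option left).
Erin's domain is down to {6}, so Erin = 6. Remove 6 from Omar.
That leaves Omar = 3.

Mona=1, Alice=4, Hank=2, Omar=3, Grace=5, Erin=6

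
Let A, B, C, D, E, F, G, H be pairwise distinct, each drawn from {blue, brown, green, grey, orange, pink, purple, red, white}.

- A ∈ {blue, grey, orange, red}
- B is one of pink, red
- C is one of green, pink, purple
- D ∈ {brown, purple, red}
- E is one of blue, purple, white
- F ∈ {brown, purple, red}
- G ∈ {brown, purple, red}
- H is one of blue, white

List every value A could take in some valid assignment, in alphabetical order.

grey, orange

D, F, G between them cover only {brown, purple, red} — a naked triple. Remove those values from A, B, C, E.
B's domain is down to {pink}, so B = pink. Remove pink from C.
C has just one choice, so C = green.
E and H share exactly the 2 values {blue, white}; by pigeonhole those values go to them, so strike blue, white from A.
No further eliminations apply; A can still be any of grey, orange.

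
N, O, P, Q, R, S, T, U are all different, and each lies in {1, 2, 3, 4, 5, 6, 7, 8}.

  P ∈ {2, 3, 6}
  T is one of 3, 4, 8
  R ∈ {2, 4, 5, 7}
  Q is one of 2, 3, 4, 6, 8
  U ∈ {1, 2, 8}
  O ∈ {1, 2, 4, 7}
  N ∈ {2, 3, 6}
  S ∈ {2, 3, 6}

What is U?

The 8 variables draw from only 8 values {1, 2, 3, 4, 5, 6, 7, 8}, so each is used; only R can be 5, hence R = 5.
The 7 still-open variables draw from only 7 values {1, 2, 3, 4, 6, 7, 8}, so each is used; only O can be 7, hence O = 7.
Among the 6 still-open variables, 1 fits only U (and all 6 values in {1, 2, 3, 4, 6, 8} must be used), so U = 1.

1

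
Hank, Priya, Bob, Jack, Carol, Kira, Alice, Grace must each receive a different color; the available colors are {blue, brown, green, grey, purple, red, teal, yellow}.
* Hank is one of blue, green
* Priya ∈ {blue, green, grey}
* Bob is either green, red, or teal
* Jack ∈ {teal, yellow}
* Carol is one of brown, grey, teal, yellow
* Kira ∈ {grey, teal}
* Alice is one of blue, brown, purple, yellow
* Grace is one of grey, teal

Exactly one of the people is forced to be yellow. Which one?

Jack

The 8 variables together cover exactly {blue, brown, green, grey, purple, red, teal, yellow} — 8 values for 8 variables — and purple appears only in Alice's list, so Alice = purple.
Among the 7 still-open variables, brown fits only Carol (and all 7 values in {blue, brown, green, grey, red, teal, yellow} must be used), so Carol = brown.
The 6 still-open variables together cover exactly {blue, green, grey, red, teal, yellow} — 6 values for 6 variables — and red appears only in Bob's list, so Bob = red.
The 5 still-open variables draw from only 5 values {blue, green, grey, teal, yellow}, so each is used; only Jack can be yellow, hence Jack = yellow.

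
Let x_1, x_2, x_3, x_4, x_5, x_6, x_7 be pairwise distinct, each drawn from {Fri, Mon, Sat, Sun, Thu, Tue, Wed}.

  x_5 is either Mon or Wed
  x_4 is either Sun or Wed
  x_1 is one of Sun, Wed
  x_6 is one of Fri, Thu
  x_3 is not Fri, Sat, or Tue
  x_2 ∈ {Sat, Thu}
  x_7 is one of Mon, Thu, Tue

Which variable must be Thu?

x_3

Among the 7 variables, Fri fits only x_6 (and all 7 values in {Fri, Mon, Sat, Sun, Thu, Tue, Wed} must be used), so x_6 = Fri.
The 6 still-open variables draw from only 6 values {Mon, Sat, Sun, Thu, Tue, Wed}, so each is used; only x_2 can be Sat, hence x_2 = Sat.
Among the 5 still-open variables, Tue fits only x_7 (and all 5 values in {Mon, Sun, Thu, Tue, Wed} must be used), so x_7 = Tue.
Among the 4 still-open variables, Thu fits only x_3 (and all 4 values in {Mon, Sun, Thu, Wed} must be used), so x_3 = Thu.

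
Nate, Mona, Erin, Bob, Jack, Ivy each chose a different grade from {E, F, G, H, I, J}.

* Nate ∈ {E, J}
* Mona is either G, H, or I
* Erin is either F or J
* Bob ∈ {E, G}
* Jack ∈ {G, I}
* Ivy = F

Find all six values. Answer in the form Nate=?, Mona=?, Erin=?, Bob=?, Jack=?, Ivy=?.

Nate=E, Mona=H, Erin=J, Bob=G, Jack=I, Ivy=F

Ivy's domain is down to {F}, so Ivy = F. Strike F from Erin.
Erin's domain is down to {J}, so Erin = J. Strike J from Nate.
Nate has just one choice, so Nate = E. Remove E from Bob.
Bob's domain is down to {G}, so Bob = G. Remove G from Mona, Jack.
Jack has just one choice, so Jack = I. Strike I from Mona.
Mona must be H (only option left).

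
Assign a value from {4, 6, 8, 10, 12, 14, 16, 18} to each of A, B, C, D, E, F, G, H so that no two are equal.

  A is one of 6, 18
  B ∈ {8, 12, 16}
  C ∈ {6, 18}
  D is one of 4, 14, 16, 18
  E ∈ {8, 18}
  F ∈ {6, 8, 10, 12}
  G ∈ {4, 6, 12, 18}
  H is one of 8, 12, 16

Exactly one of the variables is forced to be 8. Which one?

E

The 8 variables draw from only 8 values {4, 6, 8, 10, 12, 14, 16, 18}, so each is used; only F can be 10, hence F = 10.
Among the 7 still-open variables, 14 fits only D (and all 7 values in {4, 6, 8, 12, 14, 16, 18} must be used), so D = 14.
The 6 still-open variables draw from only 6 values {4, 6, 8, 12, 16, 18}, so each is used; only G can be 4, hence G = 4.
A and C between them cover only {6, 18} — a naked pair. Remove those values from E.
So 8 goes to E.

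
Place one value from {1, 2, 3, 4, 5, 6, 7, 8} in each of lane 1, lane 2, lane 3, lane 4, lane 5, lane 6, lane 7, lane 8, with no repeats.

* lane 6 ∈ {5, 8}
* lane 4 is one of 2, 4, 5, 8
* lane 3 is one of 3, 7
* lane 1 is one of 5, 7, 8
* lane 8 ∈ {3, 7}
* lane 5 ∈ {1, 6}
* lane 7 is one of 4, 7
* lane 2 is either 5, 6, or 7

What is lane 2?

The 8 variables together cover exactly {1, 2, 3, 4, 5, 6, 7, 8} — 8 values for 8 variables — and 1 appears only in lane 5's list, so lane 5 = 1.
The 7 still-open variables draw from only 7 values {2, 3, 4, 5, 6, 7, 8}, so each is used; only lane 4 can be 2, hence lane 4 = 2.
The 6 still-open variables draw from only 6 values {3, 4, 5, 6, 7, 8}, so each is used; only lane 7 can be 4, hence lane 7 = 4.
The 5 still-open variables together cover exactly {3, 5, 6, 7, 8} — 5 values for 5 variables — and 6 appears only in lane 2's list, so lane 2 = 6.

6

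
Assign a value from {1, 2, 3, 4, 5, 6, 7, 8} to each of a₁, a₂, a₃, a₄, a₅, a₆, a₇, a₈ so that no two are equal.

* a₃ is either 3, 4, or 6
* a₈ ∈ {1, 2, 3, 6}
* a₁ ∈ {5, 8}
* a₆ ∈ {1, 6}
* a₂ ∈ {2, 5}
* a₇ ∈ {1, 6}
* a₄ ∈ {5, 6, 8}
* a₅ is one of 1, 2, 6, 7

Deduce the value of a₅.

The 8 variables draw from only 8 values {1, 2, 3, 4, 5, 6, 7, 8}, so each is used; only a₃ can be 4, hence a₃ = 4.
The 7 still-open variables draw from only 7 values {1, 2, 3, 5, 6, 7, 8}, so each is used; only a₈ can be 3, hence a₈ = 3.
The 6 still-open variables together cover exactly {1, 2, 5, 6, 7, 8} — 6 values for 6 variables — and 7 appears only in a₅'s list, so a₅ = 7.

7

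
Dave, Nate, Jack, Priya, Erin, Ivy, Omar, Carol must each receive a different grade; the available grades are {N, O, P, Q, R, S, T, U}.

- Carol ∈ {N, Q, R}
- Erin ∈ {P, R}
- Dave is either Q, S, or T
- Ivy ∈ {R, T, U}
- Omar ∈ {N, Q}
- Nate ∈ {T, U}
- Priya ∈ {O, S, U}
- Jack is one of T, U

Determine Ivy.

R

The 8 variables draw from only 8 values {N, O, P, Q, R, S, T, U}, so each is used; only Priya can be O, hence Priya = O.
The 7 still-open variables draw from only 7 values {N, P, Q, R, S, T, U}, so each is used; only Erin can be P, hence Erin = P.
The 6 still-open variables together cover exactly {N, Q, R, S, T, U} — 6 values for 6 variables — and S appears only in Dave's list, so Dave = S.
Nate and Jack share exactly the 2 values {T, U}; by pigeonhole those values go to them, so strike T, U from Ivy.
So Ivy = R.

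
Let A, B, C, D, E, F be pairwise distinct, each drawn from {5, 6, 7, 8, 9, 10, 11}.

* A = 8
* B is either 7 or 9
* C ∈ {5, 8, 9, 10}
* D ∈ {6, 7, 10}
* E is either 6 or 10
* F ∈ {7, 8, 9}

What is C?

5

A's domain is down to {8}, so A = 8. Remove 8 from C, F.
The 5 still-open variables together cover exactly {5, 6, 7, 9, 10} — 5 values for 5 variables — and 5 appears only in C's list, so C = 5.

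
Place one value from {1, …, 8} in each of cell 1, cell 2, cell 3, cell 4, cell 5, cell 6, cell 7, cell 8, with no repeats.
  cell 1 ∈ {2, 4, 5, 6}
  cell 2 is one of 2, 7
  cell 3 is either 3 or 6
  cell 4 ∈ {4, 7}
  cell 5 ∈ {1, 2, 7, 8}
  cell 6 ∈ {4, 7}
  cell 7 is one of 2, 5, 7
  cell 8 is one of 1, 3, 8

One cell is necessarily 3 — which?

cell 3

cell 4 and cell 6 share exactly the 2 values {4, 7}; by pigeonhole those values go to them, so strike 4, 7 from cell 1, cell 2, cell 5, cell 7.
cell 2 must be 2 (only option left). Eliminate 2 elsewhere: cell 1, cell 5, cell 7.
cell 7 must be 5 (only option left). Remove 5 from cell 1.
cell 1's domain is down to {6}, so cell 1 = 6. Remove 6 from cell 3.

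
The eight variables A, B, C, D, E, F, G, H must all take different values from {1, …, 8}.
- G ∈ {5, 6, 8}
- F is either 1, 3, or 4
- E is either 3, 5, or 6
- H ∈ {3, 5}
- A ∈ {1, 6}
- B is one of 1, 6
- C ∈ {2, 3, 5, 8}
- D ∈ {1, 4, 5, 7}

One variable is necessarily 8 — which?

G

The 8 variables draw from only 8 values {1, 2, 3, 4, 5, 6, 7, 8}, so each is used; only C can be 2, hence C = 2.
The 7 still-open variables together cover exactly {1, 3, 4, 5, 6, 7, 8} — 7 values for 7 variables — and 7 appears only in D's list, so D = 7.
The 6 still-open variables draw from only 6 values {1, 3, 4, 5, 6, 8}, so each is used; only F can be 4, hence F = 4.
Among the 5 still-open variables, 8 fits only G (and all 5 values in {1, 3, 5, 6, 8} must be used), so G = 8.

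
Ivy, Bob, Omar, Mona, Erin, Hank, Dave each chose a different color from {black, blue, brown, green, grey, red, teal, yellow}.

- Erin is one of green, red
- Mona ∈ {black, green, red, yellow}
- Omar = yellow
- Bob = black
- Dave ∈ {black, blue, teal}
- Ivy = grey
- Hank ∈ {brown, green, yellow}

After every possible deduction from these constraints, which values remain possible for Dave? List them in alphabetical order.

Ivy's domain is down to {grey}, so Ivy = grey.
Bob has just one choice, so Bob = black. Eliminate black elsewhere: Mona, Dave.
That leaves Omar = yellow. So Mona, Hank can't be yellow.
Mona and Erin share exactly the 2 values {green, red}; by pigeonhole those values go to them, so strike green, red from Hank.
Hank's domain is down to {brown}, so Hank = brown.
No further eliminations apply; Dave can still be any of blue, teal.

blue, teal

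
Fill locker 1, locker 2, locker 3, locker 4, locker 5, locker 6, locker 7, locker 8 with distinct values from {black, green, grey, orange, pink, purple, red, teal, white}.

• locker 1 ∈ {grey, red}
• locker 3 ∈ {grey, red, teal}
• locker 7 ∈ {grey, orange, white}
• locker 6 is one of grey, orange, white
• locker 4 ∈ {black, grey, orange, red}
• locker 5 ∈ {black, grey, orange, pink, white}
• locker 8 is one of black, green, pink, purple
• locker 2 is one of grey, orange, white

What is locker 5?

pink

locker 2, locker 6, locker 7 share exactly the 3 values {grey, orange, white}; by pigeonhole those values go to them, so strike grey, orange, white from locker 1, locker 3, locker 4, locker 5.
locker 1 must be red (only option left). Strike red from locker 3, locker 4.
That leaves locker 3 = teal.
locker 4 has just one choice, so locker 4 = black. Strike black from locker 5, locker 8.
So locker 5 = pink.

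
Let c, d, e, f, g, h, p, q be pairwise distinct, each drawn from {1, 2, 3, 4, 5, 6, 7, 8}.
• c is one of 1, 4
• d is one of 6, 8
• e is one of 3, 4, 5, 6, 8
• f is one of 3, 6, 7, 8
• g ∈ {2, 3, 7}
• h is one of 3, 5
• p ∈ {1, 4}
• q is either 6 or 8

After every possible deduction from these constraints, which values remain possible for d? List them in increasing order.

The 8 variables together cover exactly {1, 2, 3, 4, 5, 6, 7, 8} — 8 values for 8 variables — and 2 appears only in g's list, so g = 2.
The 7 still-open variables draw from only 7 values {1, 3, 4, 5, 6, 7, 8}, so each is used; only f can be 7, hence f = 7.
c and p between them cover only {1, 4} — a naked pair. Remove those values from e.
d and q between them cover only {6, 8} — a naked pair. Remove those values from e.
No further eliminations apply; d can still be any of 6, 8.

6, 8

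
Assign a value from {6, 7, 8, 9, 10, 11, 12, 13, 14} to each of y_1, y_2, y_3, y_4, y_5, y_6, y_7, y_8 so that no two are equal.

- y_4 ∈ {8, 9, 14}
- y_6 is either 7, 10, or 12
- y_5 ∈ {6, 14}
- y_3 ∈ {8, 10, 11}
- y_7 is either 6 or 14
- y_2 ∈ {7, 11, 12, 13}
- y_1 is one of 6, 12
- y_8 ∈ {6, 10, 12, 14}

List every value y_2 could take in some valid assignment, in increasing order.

11, 13

y_5 and y_7 share exactly the 2 values {6, 14}; by pigeonhole those values go to them, so strike 6, 14 from y_1, y_4, y_8.
y_1's domain is down to {12}, so y_1 = 12. Strike 12 from y_2, y_6, y_8.
y_8's domain is down to {10}, so y_8 = 10. Strike 10 from y_3, y_6.
That leaves y_6 = 7. Remove 7 from y_2.
No further eliminations apply; y_2 can still be any of 11, 13.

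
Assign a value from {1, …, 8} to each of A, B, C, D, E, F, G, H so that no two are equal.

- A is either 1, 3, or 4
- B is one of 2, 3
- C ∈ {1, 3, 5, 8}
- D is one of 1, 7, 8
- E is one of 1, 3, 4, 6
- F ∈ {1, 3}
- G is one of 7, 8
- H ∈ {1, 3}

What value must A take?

The 8 variables together cover exactly {1, 2, 3, 4, 5, 6, 7, 8} — 8 values for 8 variables — and 2 appears only in B's list, so B = 2.
The 7 still-open variables together cover exactly {1, 3, 4, 5, 6, 7, 8} — 7 values for 7 variables — and 5 appears only in C's list, so C = 5.
The 6 still-open variables draw from only 6 values {1, 3, 4, 6, 7, 8}, so each is used; only E can be 6, hence E = 6.
Among the 5 still-open variables, 4 fits only A (and all 5 values in {1, 3, 4, 7, 8} must be used), so A = 4.

4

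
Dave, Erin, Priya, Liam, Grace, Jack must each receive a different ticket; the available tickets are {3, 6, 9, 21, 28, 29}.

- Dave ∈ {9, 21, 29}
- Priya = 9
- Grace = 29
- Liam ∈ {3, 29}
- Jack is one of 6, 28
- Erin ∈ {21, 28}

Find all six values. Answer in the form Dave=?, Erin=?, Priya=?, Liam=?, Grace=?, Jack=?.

Priya must be 9 (only option left). So Dave can't be 9.
Grace has just one choice, so Grace = 29. Remove 29 from Dave, Liam.
Dave has just one choice, so Dave = 21. So Erin can't be 21.
Erin has just one choice, so Erin = 28. Strike 28 from Jack.
Liam must be 3 (only option left).
Jack must be 6 (only option left).

Dave=21, Erin=28, Priya=9, Liam=3, Grace=29, Jack=6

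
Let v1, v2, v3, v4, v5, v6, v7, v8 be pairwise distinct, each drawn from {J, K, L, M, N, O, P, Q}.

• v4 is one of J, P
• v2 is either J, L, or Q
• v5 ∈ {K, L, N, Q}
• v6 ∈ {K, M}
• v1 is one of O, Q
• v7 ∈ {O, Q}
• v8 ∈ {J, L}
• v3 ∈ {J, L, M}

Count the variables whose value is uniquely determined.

4

Among the 8 variables, N fits only v5 (and all 8 values in {J, K, L, M, N, O, P, Q} must be used), so v5 = N.
The 7 still-open variables draw from only 7 values {J, K, L, M, O, P, Q}, so each is used; only v6 can be K, hence v6 = K.
The 6 still-open variables draw from only 6 values {J, L, M, O, P, Q}, so each is used; only v3 can be M, hence v3 = M.
Among the 5 still-open variables, P fits only v4 (and all 5 values in {J, L, O, P, Q} must be used), so v4 = P.
v1 and v7 share exactly the 2 values {O, Q}; by pigeonhole those values go to them, so strike O, Q from v2.
Determined: v3=M, v4=P, v5=N, v6=K. The other variables each still have more than one consistent value. That makes 4.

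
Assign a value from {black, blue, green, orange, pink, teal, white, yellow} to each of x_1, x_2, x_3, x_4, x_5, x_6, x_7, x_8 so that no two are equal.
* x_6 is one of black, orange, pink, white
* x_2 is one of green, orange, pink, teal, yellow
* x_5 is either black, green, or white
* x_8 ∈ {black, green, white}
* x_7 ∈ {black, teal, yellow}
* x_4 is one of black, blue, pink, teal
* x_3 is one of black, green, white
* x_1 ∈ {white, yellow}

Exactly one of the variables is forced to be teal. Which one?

The 8 variables draw from only 8 values {black, blue, green, orange, pink, teal, white, yellow}, so each is used; only x_4 can be blue, hence x_4 = blue.
The 3 variables x_3, x_5, x_8 are confined to {black, green, white}, which locks those values in; drop them from x_1, x_2, x_6, x_7.
x_1's domain is down to {yellow}, so x_1 = yellow. Strike yellow from x_2, x_7.
So teal goes to x_7.

x_7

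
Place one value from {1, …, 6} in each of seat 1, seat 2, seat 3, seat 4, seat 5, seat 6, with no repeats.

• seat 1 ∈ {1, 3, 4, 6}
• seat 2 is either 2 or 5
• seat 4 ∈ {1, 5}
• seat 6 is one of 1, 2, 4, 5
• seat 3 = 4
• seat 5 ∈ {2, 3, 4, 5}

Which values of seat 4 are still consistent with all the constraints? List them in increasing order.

seat 3 has just one choice, so seat 3 = 4. Remove 4 from seat 1, seat 5, seat 6.
The 5 still-open variables draw from only 5 values {1, 2, 3, 5, 6}, so each is used; only seat 1 can be 6, hence seat 1 = 6.
Among the 4 still-open variables, 3 fits only seat 5 (and all 4 values in {1, 2, 3, 5} must be used), so seat 5 = 3.
No further eliminations apply; seat 4 can still be any of 1, 5.

1, 5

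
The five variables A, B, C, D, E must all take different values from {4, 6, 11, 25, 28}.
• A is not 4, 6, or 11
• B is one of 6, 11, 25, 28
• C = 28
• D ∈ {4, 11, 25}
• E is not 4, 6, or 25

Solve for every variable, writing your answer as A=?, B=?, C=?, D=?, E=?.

C's domain is down to {28}, so C = 28. So A, B, E can't be 28.
That leaves E = 11. Strike 11 from B, D.
A has just one choice, so A = 25. Strike 25 from B, D.
B's domain is down to {6}, so B = 6.
D must be 4 (only option left).

A=25, B=6, C=28, D=4, E=11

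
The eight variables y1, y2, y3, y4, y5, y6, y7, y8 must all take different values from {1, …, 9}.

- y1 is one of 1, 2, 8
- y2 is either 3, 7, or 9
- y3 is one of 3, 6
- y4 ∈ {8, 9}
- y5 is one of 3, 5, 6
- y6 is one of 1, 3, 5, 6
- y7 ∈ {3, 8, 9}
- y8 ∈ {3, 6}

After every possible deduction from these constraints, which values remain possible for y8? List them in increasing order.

3, 6

Among the 8 variables, 2 fits only y1 (and all 8 values in {1, 2, 3, 5, 6, 7, 8, 9} must be used), so y1 = 2.
The 7 still-open variables draw from only 7 values {1, 3, 5, 6, 7, 8, 9}, so each is used; only y6 can be 1, hence y6 = 1.
The 6 still-open variables draw from only 6 values {3, 5, 6, 7, 8, 9}, so each is used; only y5 can be 5, hence y5 = 5.
The 5 still-open variables together cover exactly {3, 6, 7, 8, 9} — 5 values for 5 variables — and 7 appears only in y2's list, so y2 = 7.
y3 and y8 between them cover only {3, 6} — a naked pair. Remove those values from y7.
No further eliminations apply; y8 can still be any of 3, 6.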